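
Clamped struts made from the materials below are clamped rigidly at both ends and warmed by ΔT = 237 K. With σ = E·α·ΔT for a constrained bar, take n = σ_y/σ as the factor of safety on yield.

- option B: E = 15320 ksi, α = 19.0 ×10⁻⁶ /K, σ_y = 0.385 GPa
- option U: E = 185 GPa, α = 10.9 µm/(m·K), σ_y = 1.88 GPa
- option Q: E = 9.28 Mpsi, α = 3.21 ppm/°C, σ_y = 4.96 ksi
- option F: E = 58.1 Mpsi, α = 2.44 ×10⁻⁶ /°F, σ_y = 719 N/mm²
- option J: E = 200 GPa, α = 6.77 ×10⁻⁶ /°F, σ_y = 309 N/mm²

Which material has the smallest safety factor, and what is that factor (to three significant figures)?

option J, n = 0.535

In consistent units (E in GPa, α in ×10⁻⁶/K, σ_y in MPa):
  option B: E = 105.6, α = 19.0, σ_y = 385.0 → σ = 476 MPa, n = 0.809
  option U: E = 185.0, α = 10.9, σ_y = 1880 → σ = 478 MPa, n = 3.93
  option Q: E = 63.98, α = 3.21, σ_y = 34.20 → σ = 48.7 MPa, n = 0.703
  option F: E = 400.6, α = 4.39, σ_y = 719.0 → σ = 417 MPa, n = 1.72
  option J: E = 200.0, α = 12.2, σ_y = 309.0 → σ = 578 MPa, n = 0.535
The minimum is option J at n = 0.535.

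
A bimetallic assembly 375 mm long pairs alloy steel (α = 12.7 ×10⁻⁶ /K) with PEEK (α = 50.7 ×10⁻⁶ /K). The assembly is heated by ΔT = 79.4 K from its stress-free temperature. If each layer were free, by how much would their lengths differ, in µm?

1130 µm

Δα = |12.7 − 50.7|×10⁻⁶/K = 38.0×10⁻⁶/K.
ΔL_mismatch = Δα·L·ΔT = 38.0×10⁻⁶ × 375.0 mm × 79.4 K = 1130 µm.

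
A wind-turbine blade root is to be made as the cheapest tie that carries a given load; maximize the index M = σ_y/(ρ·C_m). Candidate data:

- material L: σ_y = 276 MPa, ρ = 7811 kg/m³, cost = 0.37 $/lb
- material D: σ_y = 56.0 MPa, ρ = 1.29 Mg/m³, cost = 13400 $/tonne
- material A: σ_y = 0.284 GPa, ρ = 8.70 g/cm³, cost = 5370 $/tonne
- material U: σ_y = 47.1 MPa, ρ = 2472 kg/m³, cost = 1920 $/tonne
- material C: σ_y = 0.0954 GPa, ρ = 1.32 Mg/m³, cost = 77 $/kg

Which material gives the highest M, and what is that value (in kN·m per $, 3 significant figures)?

After converting to SI:
  material L: σ_y = 276.0 MPa, ρ = 7811 kg/m³, cost = 0.8157 $/kg
  material D: σ_y = 56.00 MPa, ρ = 1290 kg/m³, cost = 13.40 $/kg
  material A: σ_y = 284.0 MPa, ρ = 8700 kg/m³, cost = 5.370 $/kg
  material U: σ_y = 47.10 MPa, ρ = 2472 kg/m³, cost = 1.920 $/kg
  material C: σ_y = 95.40 MPa, ρ = 1320 kg/m³, cost = 77.00 $/kg
  material L: M = 43.3 kN·m per $
  material U: M = 9.92 kN·m per $
  material A: M = 6.08 kN·m per $
  material D: M = 3.24 kN·m per $
  material C: M = 0.939 kN·m per $
The maximum is for material L.

material L, M = 43.3 kN·m per $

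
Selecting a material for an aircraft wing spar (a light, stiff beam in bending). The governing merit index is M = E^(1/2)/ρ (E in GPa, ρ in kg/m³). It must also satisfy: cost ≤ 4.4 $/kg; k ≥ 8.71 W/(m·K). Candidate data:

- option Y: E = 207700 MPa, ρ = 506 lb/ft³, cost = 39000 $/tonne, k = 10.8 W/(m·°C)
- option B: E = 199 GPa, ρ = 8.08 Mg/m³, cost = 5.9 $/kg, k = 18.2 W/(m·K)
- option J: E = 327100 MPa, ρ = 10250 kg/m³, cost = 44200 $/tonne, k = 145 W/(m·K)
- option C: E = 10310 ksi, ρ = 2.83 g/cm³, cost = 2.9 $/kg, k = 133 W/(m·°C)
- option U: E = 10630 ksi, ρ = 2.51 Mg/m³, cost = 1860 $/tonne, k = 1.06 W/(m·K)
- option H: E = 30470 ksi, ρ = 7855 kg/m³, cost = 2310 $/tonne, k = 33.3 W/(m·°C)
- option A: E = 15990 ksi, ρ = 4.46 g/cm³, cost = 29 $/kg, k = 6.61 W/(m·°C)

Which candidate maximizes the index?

option C

Screen on constraints: cost ≤ 4.4 $/kg; k ≥ 8.71 W/(m·K). Survivors: option C, option H.
Putting every candidate on a common basis:
  option C: E = 71.08 GPa, ρ = 2830 kg/m³
  option H: E = 210.1 GPa, ρ = 7855 kg/m³
  option C: M = 2.98×10⁻³
  option H: M = 1.85×10⁻³
Option C has the largest M.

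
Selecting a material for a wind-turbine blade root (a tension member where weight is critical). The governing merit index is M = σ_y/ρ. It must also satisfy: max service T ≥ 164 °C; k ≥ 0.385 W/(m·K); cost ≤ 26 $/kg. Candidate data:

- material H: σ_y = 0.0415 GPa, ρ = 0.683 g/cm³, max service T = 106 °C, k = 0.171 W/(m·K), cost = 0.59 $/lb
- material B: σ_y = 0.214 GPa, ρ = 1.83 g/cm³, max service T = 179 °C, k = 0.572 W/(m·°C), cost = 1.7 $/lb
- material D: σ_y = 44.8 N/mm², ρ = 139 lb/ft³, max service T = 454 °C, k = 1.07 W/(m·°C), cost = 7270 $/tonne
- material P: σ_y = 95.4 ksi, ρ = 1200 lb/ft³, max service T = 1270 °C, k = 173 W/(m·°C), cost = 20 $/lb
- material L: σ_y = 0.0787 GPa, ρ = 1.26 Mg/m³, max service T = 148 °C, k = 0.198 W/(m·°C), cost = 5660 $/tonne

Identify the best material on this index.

material B

Screen on constraints: max service T ≥ 164 °C; k ≥ 0.385 W/(m·K); cost ≤ 26 $/kg. Survivors: material B, material D.
In SI units:
  material B: σ_y = 214.0 MPa, ρ = 1830 kg/m³
  material D: σ_y = 44.80 MPa, ρ = 2227 kg/m³
  material B: M = 117 kN·m/kg
  material D: M = 20.1 kN·m/kg
The maximum is for material B.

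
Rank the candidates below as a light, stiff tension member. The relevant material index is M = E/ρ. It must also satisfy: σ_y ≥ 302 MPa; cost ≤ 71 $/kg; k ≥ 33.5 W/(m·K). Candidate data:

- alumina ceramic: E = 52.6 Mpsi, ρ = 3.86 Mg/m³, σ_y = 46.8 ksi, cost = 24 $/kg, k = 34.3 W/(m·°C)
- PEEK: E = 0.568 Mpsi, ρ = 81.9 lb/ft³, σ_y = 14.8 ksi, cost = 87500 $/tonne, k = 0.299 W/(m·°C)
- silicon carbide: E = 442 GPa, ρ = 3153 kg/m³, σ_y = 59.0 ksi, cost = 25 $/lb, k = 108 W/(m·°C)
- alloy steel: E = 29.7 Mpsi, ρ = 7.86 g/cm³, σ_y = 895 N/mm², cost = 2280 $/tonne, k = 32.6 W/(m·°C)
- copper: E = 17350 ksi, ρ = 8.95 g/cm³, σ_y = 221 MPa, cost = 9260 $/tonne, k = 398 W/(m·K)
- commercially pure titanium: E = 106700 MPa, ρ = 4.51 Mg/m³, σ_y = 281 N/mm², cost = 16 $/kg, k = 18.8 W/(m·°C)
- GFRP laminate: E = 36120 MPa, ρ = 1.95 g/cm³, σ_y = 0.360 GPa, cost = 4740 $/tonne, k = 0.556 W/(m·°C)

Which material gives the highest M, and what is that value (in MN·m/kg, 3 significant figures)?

silicon carbide, M = 140 MN·m/kg

Screen on constraints: σ_y ≥ 302 MPa; cost ≤ 71 $/kg; k ≥ 33.5 W/(m·K). Survivors: alumina ceramic, silicon carbide.
In SI units:
  alumina ceramic: E = 362.7 GPa, ρ = 3860 kg/m³
  silicon carbide: E = 442.0 GPa, ρ = 3153 kg/m³
  silicon carbide: M = 140 MN·m/kg
  alumina ceramic: M = 94.0 MN·m/kg
The maximum is for silicon carbide.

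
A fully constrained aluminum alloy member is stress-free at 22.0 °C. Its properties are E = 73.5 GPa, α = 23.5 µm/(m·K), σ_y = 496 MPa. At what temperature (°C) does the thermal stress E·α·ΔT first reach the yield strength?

309 °C

E·α·ΔT = 496.0 MPa ⇒ ΔT = 496.0 / (73.50×10³ × 23.5×10⁻⁶) = 287.2 K.
T = 22.0 + 287.2 = 309.2 °C.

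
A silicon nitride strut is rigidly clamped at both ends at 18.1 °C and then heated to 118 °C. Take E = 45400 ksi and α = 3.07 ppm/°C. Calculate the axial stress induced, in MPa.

E = 45400 ksi = 313.0 GPa.
ΔT = 99.90 K. Constrained thermal stress σ = E·α·ΔT = 313.0×10³ MPa × 3.07×10⁻⁶ × 99.90 = 96.0 MPa (compressive).

96.0 MPa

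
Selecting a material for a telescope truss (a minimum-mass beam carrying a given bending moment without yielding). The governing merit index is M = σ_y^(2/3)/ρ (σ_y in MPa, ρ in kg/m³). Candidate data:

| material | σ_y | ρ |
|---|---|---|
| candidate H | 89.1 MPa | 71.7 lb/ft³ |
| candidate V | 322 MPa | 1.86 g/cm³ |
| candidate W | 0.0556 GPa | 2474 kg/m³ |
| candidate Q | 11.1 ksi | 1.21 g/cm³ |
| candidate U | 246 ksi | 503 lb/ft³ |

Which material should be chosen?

candidate V

After converting to SI:
  candidate H: σ_y = 89.10 MPa, ρ = 1149 kg/m³
  candidate V: σ_y = 322.0 MPa, ρ = 1860 kg/m³
  candidate W: σ_y = 55.60 MPa, ρ = 2474 kg/m³
  candidate Q: σ_y = 76.53 MPa, ρ = 1210 kg/m³
  candidate U: σ_y = 1696 MPa, ρ = 8057 kg/m³
  candidate V: M = 25.3×10⁻³
  candidate U: M = 17.7×10⁻³
  candidate H: M = 17.4×10⁻³
  candidate Q: M = 14.9×10⁻³
  candidate W: M = 5.89×10⁻³
Candidate V has the largest M.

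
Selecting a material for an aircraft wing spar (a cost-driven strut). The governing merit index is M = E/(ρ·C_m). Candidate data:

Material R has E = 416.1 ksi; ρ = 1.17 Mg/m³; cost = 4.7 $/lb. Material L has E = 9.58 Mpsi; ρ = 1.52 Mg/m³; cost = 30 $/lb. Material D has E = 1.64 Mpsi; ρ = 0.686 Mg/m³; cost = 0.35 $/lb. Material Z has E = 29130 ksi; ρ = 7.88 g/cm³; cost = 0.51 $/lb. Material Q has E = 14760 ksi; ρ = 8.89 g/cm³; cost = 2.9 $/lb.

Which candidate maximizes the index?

Normalizing units and computing the index:
  material R: E = 2.869 GPa, ρ = 1170 kg/m³, cost = 10.36 $/kg
  material L: E = 66.05 GPa, ρ = 1520 kg/m³, cost = 66.14 $/kg
  material D: E = 11.31 GPa, ρ = 686.0 kg/m³, cost = 0.7716 $/kg
  material Z: E = 200.8 GPa, ρ = 7880 kg/m³, cost = 1.124 $/kg
  material Q: E = 101.8 GPa, ρ = 8890 kg/m³, cost = 6.393 $/kg
  material Z: M = 22.7 MN·m per $
  material D: M = 21.4 MN·m per $
  material Q: M = 1.79 MN·m per $
  material L: M = 0.657 MN·m per $
  material R: M = 0.237 MN·m per $
Material Z ranks first.

material Z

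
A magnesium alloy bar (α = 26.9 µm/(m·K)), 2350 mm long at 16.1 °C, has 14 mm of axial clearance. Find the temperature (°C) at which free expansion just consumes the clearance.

α·L₀·ΔT = 14.0 mm ⇒ ΔT = 14.0 / (26.9×10⁻⁶ × 2350.0) = 221.5 K.
T = 16.1 + 221.5 = 237.6 °C.

238 °C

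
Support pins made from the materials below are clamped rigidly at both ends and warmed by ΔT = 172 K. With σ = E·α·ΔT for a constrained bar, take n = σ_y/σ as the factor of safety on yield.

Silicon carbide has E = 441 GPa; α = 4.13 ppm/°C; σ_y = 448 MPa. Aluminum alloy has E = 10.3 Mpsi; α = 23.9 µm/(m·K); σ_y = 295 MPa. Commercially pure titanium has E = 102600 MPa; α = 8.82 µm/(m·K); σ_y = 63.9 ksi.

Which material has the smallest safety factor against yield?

With everything in SI (GPa, ×10⁻⁶/K, MPa):
  silicon carbide: E = 441.0, α = 4.13, σ_y = 448.0 → σ = 313 MPa, n = 1.43
  aluminum alloy: E = 71.02, α = 23.9, σ_y = 295.0 → σ = 292 MPa, n = 1.01
  commercially pure titanium: E = 102.6, α = 8.82, σ_y = 440.6 → σ = 156 MPa, n = 2.83
Aluminum alloy has the lowest safety factor, n = 1.01.

aluminum alloy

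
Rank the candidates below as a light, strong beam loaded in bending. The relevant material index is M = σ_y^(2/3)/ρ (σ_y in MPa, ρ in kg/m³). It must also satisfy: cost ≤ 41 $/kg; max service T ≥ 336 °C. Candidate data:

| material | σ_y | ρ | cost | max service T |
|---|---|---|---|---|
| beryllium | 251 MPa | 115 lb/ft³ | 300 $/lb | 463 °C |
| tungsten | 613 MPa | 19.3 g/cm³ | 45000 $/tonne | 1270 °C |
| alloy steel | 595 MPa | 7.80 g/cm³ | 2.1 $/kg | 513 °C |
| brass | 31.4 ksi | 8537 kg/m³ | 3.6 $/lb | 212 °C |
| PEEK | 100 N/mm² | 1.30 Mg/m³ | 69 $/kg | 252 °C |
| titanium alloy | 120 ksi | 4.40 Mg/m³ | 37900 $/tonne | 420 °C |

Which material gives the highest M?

Screen on constraints: cost ≤ 41 $/kg; max service T ≥ 336 °C. Survivors: alloy steel, titanium alloy.
Convert each candidate to consistent units, then evaluate M:
  alloy steel: σ_y = 595.0 MPa, ρ = 7800 kg/m³
  titanium alloy: σ_y = 827.4 MPa, ρ = 4400 kg/m³
  titanium alloy: M = 20.0×10⁻³
  alloy steel: M = 9.07×10⁻³
The maximum is for titanium alloy.

titanium alloy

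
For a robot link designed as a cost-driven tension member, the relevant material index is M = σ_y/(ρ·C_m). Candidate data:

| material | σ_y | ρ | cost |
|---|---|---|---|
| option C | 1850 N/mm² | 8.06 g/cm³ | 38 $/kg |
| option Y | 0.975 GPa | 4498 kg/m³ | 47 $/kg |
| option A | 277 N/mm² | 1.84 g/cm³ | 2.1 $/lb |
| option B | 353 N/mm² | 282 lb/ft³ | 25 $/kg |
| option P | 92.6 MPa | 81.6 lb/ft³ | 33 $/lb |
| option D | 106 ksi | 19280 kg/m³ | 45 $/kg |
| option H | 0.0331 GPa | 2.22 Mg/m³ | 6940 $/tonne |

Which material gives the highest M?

After converting to SI:
  option C: σ_y = 1850 MPa, ρ = 8060 kg/m³, cost = 38.00 $/kg
  option Y: σ_y = 975.0 MPa, ρ = 4498 kg/m³, cost = 47.00 $/kg
  option A: σ_y = 277.0 MPa, ρ = 1840 kg/m³, cost = 4.630 $/kg
  option B: σ_y = 353.0 MPa, ρ = 4517 kg/m³, cost = 25.00 $/kg
  option P: σ_y = 92.60 MPa, ρ = 1307 kg/m³, cost = 72.75 $/kg
  option D: σ_y = 730.8 MPa, ρ = 19280 kg/m³, cost = 45.00 $/kg
  option H: σ_y = 33.10 MPa, ρ = 2220 kg/m³, cost = 6.940 $/kg
  option A: M = 32.5 kN·m per $
  option C: M = 6.04 kN·m per $
  option Y: M = 4.61 kN·m per $
  option B: M = 3.13 kN·m per $
  option H: M = 2.15 kN·m per $
  option P: M = 0.974 kN·m per $
  option D: M = 0.842 kN·m per $
Highest index: option A.

option A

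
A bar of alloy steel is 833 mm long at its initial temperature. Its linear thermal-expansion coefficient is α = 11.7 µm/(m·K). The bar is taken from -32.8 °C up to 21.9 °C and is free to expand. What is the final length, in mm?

ΔT = 21.9 − (-32.8) = 54.70 K.
ΔL = α·L₀·ΔT = 11.7×10⁻⁶ × 833 mm × 54.70 K = 0.533 mm.
L = L₀ + ΔL = 833 + 0.533 = 833.53 mm.

833.53 mm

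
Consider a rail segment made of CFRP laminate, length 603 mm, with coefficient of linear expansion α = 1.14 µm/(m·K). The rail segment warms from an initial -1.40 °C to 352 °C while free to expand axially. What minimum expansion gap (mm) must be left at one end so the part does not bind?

ΔT = 352 − (-1.40) = 353.4 K.
ΔL = α·L₀·ΔT = 1.14×10⁻⁶ × 603 mm × 353.4 K = 0.243 mm.

0.243 mm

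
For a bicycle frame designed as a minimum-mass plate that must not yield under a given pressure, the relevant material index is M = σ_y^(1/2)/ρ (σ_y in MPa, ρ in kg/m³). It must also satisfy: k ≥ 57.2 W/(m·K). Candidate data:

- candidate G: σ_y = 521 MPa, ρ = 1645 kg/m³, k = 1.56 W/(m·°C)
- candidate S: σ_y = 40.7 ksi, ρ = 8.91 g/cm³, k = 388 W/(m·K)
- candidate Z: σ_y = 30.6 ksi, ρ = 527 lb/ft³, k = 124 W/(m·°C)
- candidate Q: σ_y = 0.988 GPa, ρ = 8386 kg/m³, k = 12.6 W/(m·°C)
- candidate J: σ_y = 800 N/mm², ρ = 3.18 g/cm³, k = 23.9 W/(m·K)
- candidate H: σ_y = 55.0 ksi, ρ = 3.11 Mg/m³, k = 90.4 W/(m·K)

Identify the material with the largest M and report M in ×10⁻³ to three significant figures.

candidate H, M = 6.26×10⁻³

Screen on constraints: k ≥ 57.2 W/(m·K). Survivors: candidate S, candidate Z, candidate H.
Putting every candidate on a common basis:
  candidate S: σ_y = 280.6 MPa, ρ = 8910 kg/m³
  candidate Z: σ_y = 211.0 MPa, ρ = 8442 kg/m³
  candidate H: σ_y = 379.2 MPa, ρ = 3110 kg/m³
  candidate H: M = 6.26×10⁻³
  candidate S: M = 1.88×10⁻³
  candidate Z: M = 1.72×10⁻³
Candidate H has the largest M.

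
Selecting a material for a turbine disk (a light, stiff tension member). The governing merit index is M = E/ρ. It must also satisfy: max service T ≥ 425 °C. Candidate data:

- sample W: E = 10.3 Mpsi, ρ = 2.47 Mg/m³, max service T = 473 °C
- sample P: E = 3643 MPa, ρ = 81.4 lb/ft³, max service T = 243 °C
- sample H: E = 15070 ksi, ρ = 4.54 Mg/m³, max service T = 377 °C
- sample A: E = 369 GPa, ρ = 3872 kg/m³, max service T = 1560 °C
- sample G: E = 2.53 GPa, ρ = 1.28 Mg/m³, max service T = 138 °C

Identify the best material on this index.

sample A

Screen on constraints: max service T ≥ 425 °C. Survivors: sample W, sample A.
After converting to SI:
  sample W: E = 71.02 GPa, ρ = 2470 kg/m³
  sample A: E = 369.0 GPa, ρ = 3872 kg/m³
  sample A: M = 95.3 MN·m/kg
  sample W: M = 28.8 MN·m/kg
Sample A ranks first.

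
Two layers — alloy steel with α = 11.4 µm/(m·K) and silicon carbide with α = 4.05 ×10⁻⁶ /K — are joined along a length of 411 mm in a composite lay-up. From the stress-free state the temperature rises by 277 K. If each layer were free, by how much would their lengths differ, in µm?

Δα = |11.4 − 4.05|×10⁻⁶/K = 7.35×10⁻⁶/K.
ΔL_mismatch = Δα·L·ΔT = 7.35×10⁻⁶ × 411.0 mm × 277.0 K = 837 µm.

837 µm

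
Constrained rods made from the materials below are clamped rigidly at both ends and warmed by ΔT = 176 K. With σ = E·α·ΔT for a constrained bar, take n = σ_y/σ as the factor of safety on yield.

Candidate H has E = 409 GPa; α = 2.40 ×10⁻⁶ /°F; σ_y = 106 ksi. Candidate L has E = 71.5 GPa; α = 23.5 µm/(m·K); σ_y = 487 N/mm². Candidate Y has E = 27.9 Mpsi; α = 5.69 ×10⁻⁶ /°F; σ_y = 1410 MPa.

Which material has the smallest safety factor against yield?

candidate L

Converting E to GPa, α to ×10⁻⁶/K, σ_y to MPa, then σ and n for each:
  candidate H: E = 409.0, α = 4.32, σ_y = 730.8 → σ = 311 MPa, n = 2.35
  candidate L: E = 71.50, α = 23.5, σ_y = 487.0 → σ = 296 MPa, n = 1.65
  candidate Y: E = 192.4, α = 10.2, σ_y = 1410 → σ = 347 MPa, n = 4.07
Candidate L has the lowest safety factor, n = 1.65.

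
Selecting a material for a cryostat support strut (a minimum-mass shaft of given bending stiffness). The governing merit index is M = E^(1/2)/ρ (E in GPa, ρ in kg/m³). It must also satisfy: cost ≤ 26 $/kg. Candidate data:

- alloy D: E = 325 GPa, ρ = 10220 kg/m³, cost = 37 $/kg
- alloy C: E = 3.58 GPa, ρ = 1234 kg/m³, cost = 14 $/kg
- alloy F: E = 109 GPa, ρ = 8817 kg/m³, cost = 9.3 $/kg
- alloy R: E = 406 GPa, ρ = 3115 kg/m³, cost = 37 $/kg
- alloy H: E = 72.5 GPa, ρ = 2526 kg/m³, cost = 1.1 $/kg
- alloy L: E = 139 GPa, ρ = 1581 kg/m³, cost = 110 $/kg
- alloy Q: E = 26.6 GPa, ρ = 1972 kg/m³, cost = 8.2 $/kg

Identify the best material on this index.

alloy H

Screen on constraints: cost ≤ 26 $/kg. Survivors: alloy C, alloy F, alloy H, alloy Q.
Evaluate M for each candidate:
  alloy H: M = 3.37×10⁻³
  alloy Q: M = 2.62×10⁻³
  alloy C: M = 1.53×10⁻³
  alloy F: M = 1.18×10⁻³
Alloy H has the largest M.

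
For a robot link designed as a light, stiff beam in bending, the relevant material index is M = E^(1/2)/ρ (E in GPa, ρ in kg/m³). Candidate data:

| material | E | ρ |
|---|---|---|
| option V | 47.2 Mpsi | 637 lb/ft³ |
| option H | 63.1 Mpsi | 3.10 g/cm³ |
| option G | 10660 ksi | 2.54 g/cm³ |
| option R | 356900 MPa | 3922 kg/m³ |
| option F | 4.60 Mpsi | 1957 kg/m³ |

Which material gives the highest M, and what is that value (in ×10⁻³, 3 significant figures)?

option H, M = 6.73×10⁻³

After converting to SI:
  option V: E = 325.4 GPa, ρ = 10200 kg/m³
  option H: E = 435.1 GPa, ρ = 3100 kg/m³
  option G: E = 73.50 GPa, ρ = 2540 kg/m³
  option R: E = 356.9 GPa, ρ = 3922 kg/m³
  option F: E = 31.72 GPa, ρ = 1957 kg/m³
  option H: M = 6.73×10⁻³
  option R: M = 4.82×10⁻³
  option G: M = 3.38×10⁻³
  option F: M = 2.88×10⁻³
  option V: M = 1.77×10⁻³
Option H ranks first.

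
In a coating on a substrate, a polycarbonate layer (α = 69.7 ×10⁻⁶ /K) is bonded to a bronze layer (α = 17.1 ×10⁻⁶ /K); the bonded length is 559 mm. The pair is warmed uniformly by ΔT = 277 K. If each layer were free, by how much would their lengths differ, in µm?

8140 µm

Δα = |69.7 − 17.1|×10⁻⁶/K = 52.6×10⁻⁶/K.
ΔL_mismatch = Δα·L·ΔT = 52.6×10⁻⁶ × 559.0 mm × 277.0 K = 8140 µm.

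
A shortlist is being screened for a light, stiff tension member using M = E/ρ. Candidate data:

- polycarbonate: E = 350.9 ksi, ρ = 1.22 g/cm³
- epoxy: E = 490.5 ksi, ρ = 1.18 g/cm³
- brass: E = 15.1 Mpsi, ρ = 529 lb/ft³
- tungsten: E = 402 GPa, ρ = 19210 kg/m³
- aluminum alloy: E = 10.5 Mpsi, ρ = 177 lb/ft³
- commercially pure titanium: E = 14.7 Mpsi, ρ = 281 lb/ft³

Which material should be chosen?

Normalizing units and computing the index:
  polycarbonate: E = 2.419 GPa, ρ = 1220 kg/m³
  epoxy: E = 3.382 GPa, ρ = 1180 kg/m³
  brass: E = 104.1 GPa, ρ = 8474 kg/m³
  tungsten: E = 402.0 GPa, ρ = 19210 kg/m³
  aluminum alloy: E = 72.39 GPa, ρ = 2835 kg/m³
  commercially pure titanium: E = 101.4 GPa, ρ = 4501 kg/m³
  aluminum alloy: M = 25.5 MN·m/kg
  commercially pure titanium: M = 22.5 MN·m/kg
  tungsten: M = 20.9 MN·m/kg
  brass: M = 12.3 MN·m/kg
  epoxy: M = 2.87 MN·m/kg
  polycarbonate: M = 1.98 MN·m/kg
The maximum is for aluminum alloy.

aluminum alloy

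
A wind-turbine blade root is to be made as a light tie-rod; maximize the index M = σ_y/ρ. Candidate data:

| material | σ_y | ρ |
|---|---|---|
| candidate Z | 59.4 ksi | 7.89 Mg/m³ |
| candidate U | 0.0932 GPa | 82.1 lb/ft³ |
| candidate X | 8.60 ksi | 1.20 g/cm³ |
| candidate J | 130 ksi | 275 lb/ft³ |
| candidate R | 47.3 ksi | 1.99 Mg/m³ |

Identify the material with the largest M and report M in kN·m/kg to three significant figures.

candidate J, M = 203 kN·m/kg

Putting every candidate on a common basis:
  candidate Z: σ_y = 409.5 MPa, ρ = 7890 kg/m³
  candidate U: σ_y = 93.20 MPa, ρ = 1315 kg/m³
  candidate X: σ_y = 59.29 MPa, ρ = 1200 kg/m³
  candidate J: σ_y = 896.3 MPa, ρ = 4405 kg/m³
  candidate R: σ_y = 326.1 MPa, ρ = 1990 kg/m³
  candidate J: M = 203 kN·m/kg
  candidate R: M = 164 kN·m/kg
  candidate U: M = 70.9 kN·m/kg
  candidate Z: M = 51.9 kN·m/kg
  candidate X: M = 49.4 kN·m/kg
The maximum is for candidate J.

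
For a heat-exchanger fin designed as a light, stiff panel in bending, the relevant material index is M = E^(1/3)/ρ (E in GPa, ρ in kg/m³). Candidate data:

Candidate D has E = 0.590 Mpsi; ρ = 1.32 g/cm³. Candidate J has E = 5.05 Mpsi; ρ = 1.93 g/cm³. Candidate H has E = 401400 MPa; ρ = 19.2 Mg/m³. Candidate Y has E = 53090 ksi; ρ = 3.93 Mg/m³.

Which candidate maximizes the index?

Convert each candidate to consistent units, then evaluate M:
  candidate D: E = 4.068 GPa, ρ = 1320 kg/m³
  candidate J: E = 34.82 GPa, ρ = 1930 kg/m³
  candidate H: E = 401.4 GPa, ρ = 19200 kg/m³
  candidate Y: E = 366.0 GPa, ρ = 3930 kg/m³
  candidate Y: M = 1.82×10⁻³
  candidate J: M = 1.69×10⁻³
  candidate D: M = 1.21×10⁻³
  candidate H: M = 0.384×10⁻³
Highest index: candidate Y.

candidate Y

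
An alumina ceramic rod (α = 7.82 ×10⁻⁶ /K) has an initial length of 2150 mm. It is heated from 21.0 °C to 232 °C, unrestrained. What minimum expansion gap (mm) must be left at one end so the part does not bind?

ΔT = 232 − 21.0 = 211.0 K.
ΔL = α·L₀·ΔT = 7.82×10⁻⁶ × 2150 mm × 211.0 K = 3.55 mm.

3.55 mm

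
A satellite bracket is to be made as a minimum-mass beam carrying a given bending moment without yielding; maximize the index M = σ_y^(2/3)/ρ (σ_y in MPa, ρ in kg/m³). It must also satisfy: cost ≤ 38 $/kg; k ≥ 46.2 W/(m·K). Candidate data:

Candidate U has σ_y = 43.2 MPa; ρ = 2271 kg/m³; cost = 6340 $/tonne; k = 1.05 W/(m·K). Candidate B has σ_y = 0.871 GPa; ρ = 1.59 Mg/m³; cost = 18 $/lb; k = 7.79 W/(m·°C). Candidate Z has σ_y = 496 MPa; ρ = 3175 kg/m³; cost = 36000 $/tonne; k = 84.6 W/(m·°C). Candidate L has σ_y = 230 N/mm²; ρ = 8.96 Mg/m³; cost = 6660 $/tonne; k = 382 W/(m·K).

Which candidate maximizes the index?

candidate Z

Screen on constraints: cost ≤ 38 $/kg; k ≥ 46.2 W/(m·K). Survivors: candidate Z, candidate L.
Normalizing units and computing the index:
  candidate Z: σ_y = 496.0 MPa, ρ = 3175 kg/m³
  candidate L: σ_y = 230.0 MPa, ρ = 8960 kg/m³
  candidate Z: M = 19.7×10⁻³
  candidate L: M = 4.19×10⁻³
Candidate Z ranks first.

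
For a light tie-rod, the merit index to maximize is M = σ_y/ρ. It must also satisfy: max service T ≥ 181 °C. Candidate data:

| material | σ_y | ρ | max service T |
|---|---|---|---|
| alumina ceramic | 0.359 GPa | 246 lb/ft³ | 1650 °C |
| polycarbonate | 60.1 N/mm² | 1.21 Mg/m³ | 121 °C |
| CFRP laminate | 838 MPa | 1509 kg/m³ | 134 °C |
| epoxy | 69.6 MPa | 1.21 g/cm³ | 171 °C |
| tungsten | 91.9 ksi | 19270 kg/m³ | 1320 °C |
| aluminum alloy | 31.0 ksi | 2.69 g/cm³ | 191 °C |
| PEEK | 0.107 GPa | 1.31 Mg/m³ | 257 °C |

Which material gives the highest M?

alumina ceramic

Screen on constraints: max service T ≥ 181 °C. Survivors: alumina ceramic, tungsten, aluminum alloy, PEEK.
Convert each candidate to consistent units, then evaluate M:
  alumina ceramic: σ_y = 359.0 MPa, ρ = 3941 kg/m³
  tungsten: σ_y = 633.6 MPa, ρ = 19270 kg/m³
  aluminum alloy: σ_y = 213.7 MPa, ρ = 2690 kg/m³
  PEEK: σ_y = 107.0 MPa, ρ = 1310 kg/m³
  alumina ceramic: M = 91.1 kN·m/kg
  PEEK: M = 81.7 kN·m/kg
  aluminum alloy: M = 79.5 kN·m/kg
  tungsten: M = 32.9 kN·m/kg
Highest index: alumina ceramic.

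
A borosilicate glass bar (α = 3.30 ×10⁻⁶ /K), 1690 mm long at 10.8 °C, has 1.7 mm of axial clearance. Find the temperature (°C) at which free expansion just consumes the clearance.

α·L₀·ΔT = 1.7 mm ⇒ ΔT = 1.7 / (3.30×10⁻⁶ × 1690.0) = 304.8 K.
T = 10.8 + 304.8 = 315.6 °C.

316 °C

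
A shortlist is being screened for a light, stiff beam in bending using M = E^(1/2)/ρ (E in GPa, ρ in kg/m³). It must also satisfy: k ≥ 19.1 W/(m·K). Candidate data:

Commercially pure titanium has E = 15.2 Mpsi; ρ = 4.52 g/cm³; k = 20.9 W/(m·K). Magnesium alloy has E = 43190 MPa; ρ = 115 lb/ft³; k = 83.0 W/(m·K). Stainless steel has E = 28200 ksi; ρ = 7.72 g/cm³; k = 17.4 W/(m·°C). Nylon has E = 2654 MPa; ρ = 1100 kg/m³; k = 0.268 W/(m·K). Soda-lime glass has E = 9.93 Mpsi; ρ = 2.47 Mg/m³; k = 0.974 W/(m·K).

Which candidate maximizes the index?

Screen on constraints: k ≥ 19.1 W/(m·K). Survivors: commercially pure titanium, magnesium alloy.
In SI units:
  commercially pure titanium: E = 104.8 GPa, ρ = 4520 kg/m³
  magnesium alloy: E = 43.19 GPa, ρ = 1842 kg/m³
  magnesium alloy: M = 3.57×10⁻³
  commercially pure titanium: M = 2.26×10⁻³
Magnesium alloy ranks first.

magnesium alloy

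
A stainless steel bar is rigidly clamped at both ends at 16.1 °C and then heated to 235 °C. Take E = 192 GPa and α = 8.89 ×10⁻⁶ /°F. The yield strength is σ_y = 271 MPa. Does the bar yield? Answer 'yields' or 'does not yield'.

α = 8.89×10⁻⁶/°F × 9/5 = 16.0×10⁻⁶/K.
ΔT = 218.9 K. Constrained thermal stress σ = E·α·ΔT = 192.0×10³ MPa × 16.0×10⁻⁶ × 218.9 = 673 MPa (compressive).
Compare to σ_y = 271 MPa: σ ≥ σ_y, so it yields.

yields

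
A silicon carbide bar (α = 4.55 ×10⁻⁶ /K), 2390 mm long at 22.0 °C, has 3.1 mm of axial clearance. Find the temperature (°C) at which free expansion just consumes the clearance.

307 °C

α·L₀·ΔT = 3.1 mm ⇒ ΔT = 3.1 / (4.55×10⁻⁶ × 2390.0) = 285.1 K.
T = 22.0 + 285.1 = 307.1 °C.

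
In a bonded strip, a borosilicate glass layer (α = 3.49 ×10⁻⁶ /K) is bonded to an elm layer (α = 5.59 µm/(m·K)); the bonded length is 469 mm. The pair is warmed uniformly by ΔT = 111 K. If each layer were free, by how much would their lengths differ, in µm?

109 µm

Δα = |3.49 − 5.59|×10⁻⁶/K = 2.10×10⁻⁶/K.
ΔL_mismatch = Δα·L·ΔT = 2.10×10⁻⁶ × 469.0 mm × 111.0 K = 109 µm.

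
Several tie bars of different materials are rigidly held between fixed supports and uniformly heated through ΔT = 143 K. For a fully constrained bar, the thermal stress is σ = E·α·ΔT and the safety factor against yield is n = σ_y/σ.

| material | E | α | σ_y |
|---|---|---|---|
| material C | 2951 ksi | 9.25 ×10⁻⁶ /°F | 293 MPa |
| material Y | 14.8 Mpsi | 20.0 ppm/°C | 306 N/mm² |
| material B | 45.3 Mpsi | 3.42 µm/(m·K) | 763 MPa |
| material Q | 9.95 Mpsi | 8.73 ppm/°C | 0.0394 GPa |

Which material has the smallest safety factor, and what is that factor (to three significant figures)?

Converting E to GPa, α to ×10⁻⁶/K, σ_y to MPa, then σ and n for each:
  material C: E = 20.35, α = 16.6, σ_y = 293.0 → σ = 48.4 MPa, n = 6.05
  material Y: E = 102.0, α = 20.0, σ_y = 306.0 → σ = 292 MPa, n = 1.05
  material B: E = 312.3, α = 3.42, σ_y = 763.0 → σ = 153 MPa, n = 5.00
  material Q: E = 68.60, α = 8.73, σ_y = 39.40 → σ = 85.6 MPa, n = 0.460
Material Q has the lowest safety factor, n = 0.460.

material Q, n = 0.460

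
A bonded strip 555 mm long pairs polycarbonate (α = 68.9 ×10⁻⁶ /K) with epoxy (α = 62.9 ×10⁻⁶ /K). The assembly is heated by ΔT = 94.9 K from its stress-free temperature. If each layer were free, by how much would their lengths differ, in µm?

316 µm

Δα = |68.9 − 62.9|×10⁻⁶/K = 6.00×10⁻⁶/K.
ΔL_mismatch = Δα·L·ΔT = 6.00×10⁻⁶ × 555.0 mm × 94.9 K = 316 µm.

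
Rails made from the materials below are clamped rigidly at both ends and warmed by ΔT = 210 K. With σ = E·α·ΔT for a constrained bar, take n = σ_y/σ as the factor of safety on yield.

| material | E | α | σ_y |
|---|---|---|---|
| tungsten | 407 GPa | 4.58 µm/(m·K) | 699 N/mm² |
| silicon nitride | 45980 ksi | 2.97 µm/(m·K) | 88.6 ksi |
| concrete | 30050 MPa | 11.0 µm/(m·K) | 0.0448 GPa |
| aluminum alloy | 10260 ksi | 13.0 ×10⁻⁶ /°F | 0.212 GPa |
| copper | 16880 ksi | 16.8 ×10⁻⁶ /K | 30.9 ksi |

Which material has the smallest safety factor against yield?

copper

With everything in SI (GPa, ×10⁻⁶/K, MPa):
  tungsten: E = 407.0, α = 4.58, σ_y = 699.0 → σ = 391 MPa, n = 1.79
  silicon nitride: E = 317.0, α = 2.97, σ_y = 610.9 → σ = 198 MPa, n = 3.09
  concrete: E = 30.05, α = 11.0, σ_y = 44.80 → σ = 69.4 MPa, n = 0.645
  aluminum alloy: E = 70.74, α = 23.4, σ_y = 212.0 → σ = 348 MPa, n = 0.610
  copper: E = 116.4, α = 16.8, σ_y = 213.0 → σ = 411 MPa, n = 0.519
The minimum is copper at n = 0.519.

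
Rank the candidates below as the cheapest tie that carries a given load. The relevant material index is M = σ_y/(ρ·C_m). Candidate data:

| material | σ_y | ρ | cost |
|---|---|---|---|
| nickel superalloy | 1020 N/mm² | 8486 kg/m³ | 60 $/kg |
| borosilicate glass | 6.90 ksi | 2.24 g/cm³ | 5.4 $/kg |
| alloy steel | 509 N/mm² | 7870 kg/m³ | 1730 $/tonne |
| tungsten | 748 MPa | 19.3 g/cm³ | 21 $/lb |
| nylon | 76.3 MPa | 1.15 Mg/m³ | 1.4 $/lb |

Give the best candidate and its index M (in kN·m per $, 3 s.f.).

alloy steel, M = 37.4 kN·m per $

After converting to SI:
  nickel superalloy: σ_y = 1020 MPa, ρ = 8486 kg/m³, cost = 60.00 $/kg
  borosilicate glass: σ_y = 47.57 MPa, ρ = 2240 kg/m³, cost = 5.400 $/kg
  alloy steel: σ_y = 509.0 MPa, ρ = 7870 kg/m³, cost = 1.730 $/kg
  tungsten: σ_y = 748.0 MPa, ρ = 19300 kg/m³, cost = 46.30 $/kg
  nylon: σ_y = 76.30 MPa, ρ = 1150 kg/m³, cost = 3.086 $/kg
  alloy steel: M = 37.4 kN·m per $
  nylon: M = 21.5 kN·m per $
  borosilicate glass: M = 3.93 kN·m per $
  nickel superalloy: M = 2.00 kN·m per $
  tungsten: M = 0.837 kN·m per $
Alloy steel ranks first.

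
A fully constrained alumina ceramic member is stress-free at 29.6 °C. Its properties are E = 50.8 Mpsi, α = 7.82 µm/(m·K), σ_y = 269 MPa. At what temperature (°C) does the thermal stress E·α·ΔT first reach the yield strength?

128 °C

E = 50.8 Mpsi = 350.3 GPa.
E·α·ΔT = 269.0 MPa ⇒ ΔT = 269.0 / (350.3×10³ × 7.82×10⁻⁶) = 98.21 K.
T = 29.6 + 98.21 = 127.8 °C.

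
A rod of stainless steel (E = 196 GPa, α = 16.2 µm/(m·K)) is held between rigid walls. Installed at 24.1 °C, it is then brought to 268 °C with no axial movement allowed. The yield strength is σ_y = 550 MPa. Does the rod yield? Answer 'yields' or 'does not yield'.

ΔT = 243.9 K. Constrained thermal stress σ = E·α·ΔT = 196.0×10³ MPa × 16.2×10⁻⁶ × 243.9 = 774 MPa (compressive).
Compare to σ_y = 550 MPa: σ ≥ σ_y, so it yields.

yields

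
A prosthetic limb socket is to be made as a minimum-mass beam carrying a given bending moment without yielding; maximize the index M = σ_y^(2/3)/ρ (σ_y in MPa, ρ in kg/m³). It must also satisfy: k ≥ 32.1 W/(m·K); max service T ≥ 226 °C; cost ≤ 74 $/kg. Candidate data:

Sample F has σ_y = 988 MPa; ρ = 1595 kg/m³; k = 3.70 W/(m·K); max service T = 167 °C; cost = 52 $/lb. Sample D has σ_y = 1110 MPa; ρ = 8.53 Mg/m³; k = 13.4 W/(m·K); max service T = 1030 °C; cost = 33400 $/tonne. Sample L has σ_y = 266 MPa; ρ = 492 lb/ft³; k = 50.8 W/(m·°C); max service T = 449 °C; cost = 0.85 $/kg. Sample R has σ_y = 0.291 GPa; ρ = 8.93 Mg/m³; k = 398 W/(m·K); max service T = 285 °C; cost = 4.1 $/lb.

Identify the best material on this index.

sample L

Screen on constraints: k ≥ 32.1 W/(m·K); max service T ≥ 226 °C; cost ≤ 74 $/kg. Survivors: sample L, sample R.
Normalizing units and computing the index:
  sample L: σ_y = 266.0 MPa, ρ = 7881 kg/m³
  sample R: σ_y = 291.0 MPa, ρ = 8930 kg/m³
  sample L: M = 5.25×10⁻³
  sample R: M = 4.92×10⁻³
Sample L has the largest M.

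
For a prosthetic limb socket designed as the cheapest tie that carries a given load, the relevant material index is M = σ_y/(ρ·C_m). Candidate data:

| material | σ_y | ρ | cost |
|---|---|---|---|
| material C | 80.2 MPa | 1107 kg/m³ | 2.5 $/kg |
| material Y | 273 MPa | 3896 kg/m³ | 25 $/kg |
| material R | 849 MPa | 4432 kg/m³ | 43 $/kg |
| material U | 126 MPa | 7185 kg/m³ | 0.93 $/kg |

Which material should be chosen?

Per-candidate index values:
  material C: M = 29.0 kN·m per $
  material U: M = 18.9 kN·m per $
  material R: M = 4.45 kN·m per $
  material Y: M = 2.80 kN·m per $
Material C has the largest M.

material C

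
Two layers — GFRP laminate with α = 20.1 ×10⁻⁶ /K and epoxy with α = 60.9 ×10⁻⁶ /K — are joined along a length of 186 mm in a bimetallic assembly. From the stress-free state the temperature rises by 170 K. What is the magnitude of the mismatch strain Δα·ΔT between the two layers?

Δα = |20.1 − 60.9|×10⁻⁶/K = 40.8×10⁻⁶/K.
Mismatch strain = Δα·ΔT = 40.8×10⁻⁶ × 170.0 = 6.94×10⁻³.

6.94×10⁻³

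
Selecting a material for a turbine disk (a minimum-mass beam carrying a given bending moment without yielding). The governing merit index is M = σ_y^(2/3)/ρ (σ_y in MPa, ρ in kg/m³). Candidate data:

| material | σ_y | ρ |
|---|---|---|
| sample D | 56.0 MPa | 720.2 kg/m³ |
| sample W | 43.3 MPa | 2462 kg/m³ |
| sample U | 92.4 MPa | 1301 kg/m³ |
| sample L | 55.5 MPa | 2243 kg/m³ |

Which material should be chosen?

sample D

Evaluate M for each candidate:
  sample D: M = 20.3×10⁻³
  sample U: M = 15.7×10⁻³
  sample L: M = 6.49×10⁻³
  sample W: M = 5.01×10⁻³
Highest index: sample D.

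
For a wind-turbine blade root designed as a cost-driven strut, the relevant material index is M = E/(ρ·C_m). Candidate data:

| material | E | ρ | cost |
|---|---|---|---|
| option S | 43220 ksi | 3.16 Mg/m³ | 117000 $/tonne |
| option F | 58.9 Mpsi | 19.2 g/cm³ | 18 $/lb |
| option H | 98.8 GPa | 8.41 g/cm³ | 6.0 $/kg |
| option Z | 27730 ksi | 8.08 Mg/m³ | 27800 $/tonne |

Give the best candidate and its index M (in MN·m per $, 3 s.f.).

Putting every candidate on a common basis:
  option S: E = 298.0 GPa, ρ = 3160 kg/m³, cost = 117.0 $/kg
  option F: E = 406.1 GPa, ρ = 19200 kg/m³, cost = 39.68 $/kg
  option H: E = 98.80 GPa, ρ = 8410 kg/m³, cost = 6.000 $/kg
  option Z: E = 191.2 GPa, ρ = 8080 kg/m³, cost = 27.80 $/kg
  option H: M = 1.96 MN·m per $
  option Z: M = 0.851 MN·m per $
  option S: M = 0.806 MN·m per $
  option F: M = 0.533 MN·m per $
Highest index: option H.

option H, M = 1.96 MN·m per $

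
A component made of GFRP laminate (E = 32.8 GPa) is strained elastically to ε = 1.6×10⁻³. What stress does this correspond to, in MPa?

52.5 MPa

σ = E·ε = 32800 MPa × 1.6×10⁻³ = 52.5 MPa.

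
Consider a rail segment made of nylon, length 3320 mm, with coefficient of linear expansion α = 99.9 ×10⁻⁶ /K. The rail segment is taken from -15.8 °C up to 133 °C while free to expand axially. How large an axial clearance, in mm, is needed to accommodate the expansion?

49.4 mm

ΔT = 133 − (-15.8) = 148.8 K.
ΔL = α·L₀·ΔT = 99.9×10⁻⁶ × 3320 mm × 148.8 K = 49.4 mm.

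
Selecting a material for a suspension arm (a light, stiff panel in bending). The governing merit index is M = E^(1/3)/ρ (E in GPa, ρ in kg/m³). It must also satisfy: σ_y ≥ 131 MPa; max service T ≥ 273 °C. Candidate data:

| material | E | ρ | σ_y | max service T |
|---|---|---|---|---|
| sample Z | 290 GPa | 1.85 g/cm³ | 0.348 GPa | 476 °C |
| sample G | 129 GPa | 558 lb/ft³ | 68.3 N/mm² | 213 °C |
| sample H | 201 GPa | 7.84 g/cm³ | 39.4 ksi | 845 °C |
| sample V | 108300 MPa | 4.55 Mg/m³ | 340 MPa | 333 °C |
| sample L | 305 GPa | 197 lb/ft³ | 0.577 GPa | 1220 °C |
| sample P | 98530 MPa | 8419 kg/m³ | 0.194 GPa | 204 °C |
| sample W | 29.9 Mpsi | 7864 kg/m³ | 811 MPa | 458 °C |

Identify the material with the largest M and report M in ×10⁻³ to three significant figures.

Screen on constraints: σ_y ≥ 131 MPa; max service T ≥ 273 °C. Survivors: sample Z, sample H, sample V, sample L, sample W.
Convert each candidate to consistent units, then evaluate M:
  sample Z: E = 290.0 GPa, ρ = 1850 kg/m³
  sample H: E = 201.0 GPa, ρ = 7840 kg/m³
  sample V: E = 108.3 GPa, ρ = 4550 kg/m³
  sample L: E = 305.0 GPa, ρ = 3156 kg/m³
  sample W: E = 206.2 GPa, ρ = 7864 kg/m³
  sample Z: M = 3.58×10⁻³
  sample L: M = 2.13×10⁻³
  sample V: M = 1.05×10⁻³
  sample W: M = 0.751×10⁻³
  sample H: M = 0.747×10⁻³
Sample Z ranks first.

sample Z, M = 3.58×10⁻³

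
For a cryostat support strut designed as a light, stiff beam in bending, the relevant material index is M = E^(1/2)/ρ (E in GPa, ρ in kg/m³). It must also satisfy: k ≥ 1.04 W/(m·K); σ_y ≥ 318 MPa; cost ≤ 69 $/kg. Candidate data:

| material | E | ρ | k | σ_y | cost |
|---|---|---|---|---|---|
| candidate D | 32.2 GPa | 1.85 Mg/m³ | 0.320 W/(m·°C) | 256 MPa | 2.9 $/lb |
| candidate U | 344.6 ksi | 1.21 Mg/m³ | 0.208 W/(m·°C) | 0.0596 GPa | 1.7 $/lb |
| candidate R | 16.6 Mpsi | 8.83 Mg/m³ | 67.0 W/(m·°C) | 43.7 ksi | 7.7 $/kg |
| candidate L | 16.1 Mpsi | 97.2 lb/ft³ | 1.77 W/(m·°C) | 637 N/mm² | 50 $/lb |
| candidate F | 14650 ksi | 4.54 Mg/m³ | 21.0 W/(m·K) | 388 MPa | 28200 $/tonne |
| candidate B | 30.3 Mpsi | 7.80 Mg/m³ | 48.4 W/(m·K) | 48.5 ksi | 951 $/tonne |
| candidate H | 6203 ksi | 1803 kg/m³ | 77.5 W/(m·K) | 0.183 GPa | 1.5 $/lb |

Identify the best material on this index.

Screen on constraints: k ≥ 1.04 W/(m·K); σ_y ≥ 318 MPa; cost ≤ 69 $/kg. Survivors: candidate F, candidate B.
Normalizing units and computing the index:
  candidate F: E = 101.0 GPa, ρ = 4540 kg/m³
  candidate B: E = 208.9 GPa, ρ = 7800 kg/m³
  candidate F: M = 2.21×10⁻³
  candidate B: M = 1.85×10⁻³
Highest index: candidate F.

candidate F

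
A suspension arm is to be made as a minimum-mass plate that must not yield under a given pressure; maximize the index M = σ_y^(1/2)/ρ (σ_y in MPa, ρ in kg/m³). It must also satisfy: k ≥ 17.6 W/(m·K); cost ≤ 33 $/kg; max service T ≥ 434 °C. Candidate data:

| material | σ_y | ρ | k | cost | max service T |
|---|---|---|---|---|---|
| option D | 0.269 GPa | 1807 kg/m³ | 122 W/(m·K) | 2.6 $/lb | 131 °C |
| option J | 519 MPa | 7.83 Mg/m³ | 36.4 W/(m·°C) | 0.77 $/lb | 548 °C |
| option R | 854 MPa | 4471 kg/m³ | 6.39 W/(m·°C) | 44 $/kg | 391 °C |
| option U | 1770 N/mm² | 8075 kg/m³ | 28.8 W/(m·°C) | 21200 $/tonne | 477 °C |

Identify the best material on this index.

Screen on constraints: k ≥ 17.6 W/(m·K); cost ≤ 33 $/kg; max service T ≥ 434 °C. Survivors: option J, option U.
Putting every candidate on a common basis:
  option J: σ_y = 519.0 MPa, ρ = 7830 kg/m³
  option U: σ_y = 1770 MPa, ρ = 8075 kg/m³
  option U: M = 5.21×10⁻³
  option J: M = 2.91×10⁻³
The maximum is for option U.

option U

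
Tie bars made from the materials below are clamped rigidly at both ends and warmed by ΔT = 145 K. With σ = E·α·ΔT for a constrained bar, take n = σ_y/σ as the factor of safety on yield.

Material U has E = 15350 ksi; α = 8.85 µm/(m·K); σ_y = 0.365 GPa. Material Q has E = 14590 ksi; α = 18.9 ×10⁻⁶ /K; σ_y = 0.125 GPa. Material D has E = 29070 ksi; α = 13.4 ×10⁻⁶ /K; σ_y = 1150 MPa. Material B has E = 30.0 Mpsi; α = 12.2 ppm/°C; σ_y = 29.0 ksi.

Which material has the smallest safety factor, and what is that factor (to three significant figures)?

material Q, n = 0.453

Per material, after unit conversion:
  material U: E = 105.8, α = 8.85, σ_y = 365.0 → σ = 136 MPa, n = 2.69
  material Q: E = 100.6, α = 18.9, σ_y = 125.0 → σ = 276 MPa, n = 0.453
  material D: E = 200.4, α = 13.4, σ_y = 1150 → σ = 389 MPa, n = 2.95
  material B: E = 206.8, α = 12.2, σ_y = 199.9 → σ = 366 MPa, n = 0.546
Smallest n: material Q with n = 0.453.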